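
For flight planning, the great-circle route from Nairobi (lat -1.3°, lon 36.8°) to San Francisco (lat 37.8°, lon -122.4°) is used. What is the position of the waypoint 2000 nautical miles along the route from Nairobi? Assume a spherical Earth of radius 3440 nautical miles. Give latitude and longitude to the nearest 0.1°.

≈ lat 28.5°, lon 21.4°

Write both endpoints as unit vectors p₁, p₂ with components (cos φ cos λ, cos φ sin λ, sin φ).
The central angle between the endpoints is δ = arccos(p₁·p₂) ≈ 2.422 rad (138.8°). The total great-circle distance is δ·R ≈ 2.422 × 3440 ≈ 8333 nmi, so the target fraction is f = 2000/8333 ≈ 0.240.
Interpolate at f ≈ 0.240 with slerp weights a = sin((1−f)δ)/sin δ ≈ 1.463, b = sin(fδ)/sin δ ≈ 0.834.
p = a·p₁ + b·p₂ ≈ (0.818, 0.320, 0.478); φ = arcsin(p_z) ≈ 28.54°, λ = atan2(p_y, p_x) ≈ 21.36°.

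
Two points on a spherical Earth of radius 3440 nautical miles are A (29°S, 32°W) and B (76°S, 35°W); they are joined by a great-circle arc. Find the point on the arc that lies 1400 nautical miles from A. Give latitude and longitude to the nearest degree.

From cos δ = sin φ₁ sin φ₂ + cos φ₁ cos φ₂ cos Δλ, the central angle is δ ≈ 0.821 rad (47.0°). The total great-circle distance is δ·R ≈ 0.821 × 3440 ≈ 2823 nmi, so the target fraction is f = 1400/2823 ≈ 0.496.
Interpolate at f ≈ 0.496 with slerp weights a = sin((1−f)δ)/sin δ ≈ 0.549, b = sin(fδ)/sin δ ≈ 0.541.
p = a·p₁ + b·p₂ ≈ (0.515, -0.330, -0.791); φ = arcsin(p_z) ≈ -52.31°, λ = atan2(p_y, p_x) ≈ -32.64°.

≈ (52°S, 33°W)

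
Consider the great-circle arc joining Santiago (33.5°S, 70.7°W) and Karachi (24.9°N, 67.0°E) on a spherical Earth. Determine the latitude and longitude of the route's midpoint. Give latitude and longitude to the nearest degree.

≈ (12°S, 4°E)

Write both endpoints as unit vectors p₁, p₂ with components (cos φ cos λ, cos φ sin λ, sin φ).
The central angle between the endpoints is δ = arccos(p₁·p₂) ≈ 2.485 rad (142.4°).
Interpolate at f = 1/2 with slerp weights a = sin((1−f)δ)/sin δ ≈ 1.550, b = sin(fδ)/sin δ ≈ 1.550.
p = a·p₁ + b·p₂ ≈ (0.976, 0.074, -0.203); φ = arcsin(p_z) ≈ -11.70°, λ = atan2(p_y, p_x) ≈ 4.35°.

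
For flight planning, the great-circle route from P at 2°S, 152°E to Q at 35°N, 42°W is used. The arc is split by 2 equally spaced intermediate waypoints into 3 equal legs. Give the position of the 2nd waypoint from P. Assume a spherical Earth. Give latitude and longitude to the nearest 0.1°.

Convert each endpoint to a unit vector on the sphere (x = cos φ cos λ, y = cos φ sin λ, z = sin φ).
The central angle between the endpoints is δ = arccos(p₁·p₂) ≈ 2.522 rad (144.5°).
Interpolate at f = 2/3 with slerp weights a = sin((1−f)δ)/sin δ ≈ 1.284, b = sin(fδ)/sin δ ≈ 1.712.
p = a·p₁ + b·p₂ ≈ (-0.091, -0.336, 0.937); φ = arcsin(p_z) ≈ 69.62°, λ = atan2(p_y, p_x) ≈ -105.07°.

≈ 69.6°N, 105.1°W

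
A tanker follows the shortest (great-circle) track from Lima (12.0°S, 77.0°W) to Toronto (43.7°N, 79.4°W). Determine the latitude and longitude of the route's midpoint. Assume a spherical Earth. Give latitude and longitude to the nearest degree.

From cos δ = sin φ₁ sin φ₂ + cos φ₁ cos φ₂ cos Δλ, the central angle is δ ≈ 0.973 rad (55.7°).
Interpolate at f = 1/2 with slerp weights a = sin((1−f)δ)/sin δ ≈ 0.566, b = sin(fδ)/sin δ ≈ 0.566.
p = a·p₁ + b·p₂ ≈ (0.200, -0.941, 0.273); φ = arcsin(p_z) ≈ 15.85°, λ = atan2(p_y, p_x) ≈ -78.02°.

≈ (16°N, 78°W)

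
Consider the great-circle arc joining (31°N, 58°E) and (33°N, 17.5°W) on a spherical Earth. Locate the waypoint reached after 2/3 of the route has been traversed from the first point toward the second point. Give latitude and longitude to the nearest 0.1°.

≈ (37.9°N, 7.5°E)

Write both endpoints as unit vectors p₁, p₂ with components (cos φ cos λ, cos φ sin λ, sin φ).
The central angle between the endpoints is δ = arccos(p₁·p₂) ≈ 1.092 rad (62.6°).
Interpolate at f = 2/3 with slerp weights a = sin((1−f)δ)/sin δ ≈ 0.401, b = sin(fδ)/sin δ ≈ 0.750.
p = a·p₁ + b·p₂ ≈ (0.782, 0.103, 0.615); φ = arcsin(p_z) ≈ 37.95°, λ = atan2(p_y, p_x) ≈ 7.47°.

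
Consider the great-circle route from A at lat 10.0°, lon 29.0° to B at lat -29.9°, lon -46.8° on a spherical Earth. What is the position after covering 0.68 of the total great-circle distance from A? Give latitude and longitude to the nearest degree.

≈ lat -20°, lon -20°

From cos δ = sin φ₁ sin φ₂ + cos φ₁ cos φ₂ cos Δλ, the central angle is δ ≈ 1.448 rad (82.9°).
Interpolate at f = 0.68 with slerp weights a = sin((1−f)δ)/sin δ ≈ 0.450, b = sin(fδ)/sin δ ≈ 0.839.
p = a·p₁ + b·p₂ ≈ (0.886, -0.315, -0.340); φ = arcsin(p_z) ≈ -19.89°, λ = atan2(p_y, p_x) ≈ -19.60°.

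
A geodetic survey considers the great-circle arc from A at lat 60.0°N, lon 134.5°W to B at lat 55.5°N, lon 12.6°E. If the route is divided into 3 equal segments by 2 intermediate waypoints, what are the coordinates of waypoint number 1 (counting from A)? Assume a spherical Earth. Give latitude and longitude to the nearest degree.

≈ lat 77°N, lon 101°W

The haversine formula gives a central angle δ ≈ 1.075 rad (61.6°) between the endpoints.
Interpolate at f = 1/3 with slerp weights a = sin((1−f)δ)/sin δ ≈ 0.747, b = sin(fδ)/sin δ ≈ 0.399.
p = a·p₁ + b·p₂ ≈ (-0.041, -0.217, 0.975); φ = arcsin(p_z) ≈ 77.24°, λ = atan2(p_y, p_x) ≈ -100.78°.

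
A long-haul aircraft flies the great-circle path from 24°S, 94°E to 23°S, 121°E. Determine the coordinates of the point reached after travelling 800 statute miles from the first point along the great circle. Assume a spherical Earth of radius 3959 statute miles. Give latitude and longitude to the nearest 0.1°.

≈ 24.1°S, 106.7°E

Convert each endpoint to a unit vector on the sphere (x = cos φ cos λ, y = cos φ sin λ, z = sin φ).
The central angle between the endpoints is δ = arccos(p₁·p₂) ≈ 0.432 rad (24.7°). The total great-circle distance is δ·R ≈ 0.432 × 3959 ≈ 1710 mi, so the target fraction is f = 800/1710 ≈ 0.468.
Interpolate at f ≈ 0.468 with slerp weights a = sin((1−f)δ)/sin δ ≈ 0.544, b = sin(fδ)/sin δ ≈ 0.480.
p = a·p₁ + b·p₂ ≈ (-0.262, 0.874, -0.409); φ = arcsin(p_z) ≈ -24.12°, λ = atan2(p_y, p_x) ≈ 106.68°.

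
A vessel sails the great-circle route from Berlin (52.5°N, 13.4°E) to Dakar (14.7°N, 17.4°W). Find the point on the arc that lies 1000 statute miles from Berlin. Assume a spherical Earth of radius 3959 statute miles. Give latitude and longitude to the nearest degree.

The haversine formula gives a central angle δ ≈ 0.785 rad (45.0°) between the endpoints. The total great-circle distance is δ·R ≈ 0.785 × 3959 ≈ 3109 mi, so the target fraction is f = 1000/3109 ≈ 0.322.
Interpolate at f ≈ 0.322 with slerp weights a = sin((1−f)δ)/sin δ ≈ 0.718, b = sin(fδ)/sin δ ≈ 0.353.
p = a·p₁ + b·p₂ ≈ (0.752, -0.001, 0.660); φ = arcsin(p_z) ≈ 41.27°, λ = atan2(p_y, p_x) ≈ -0.07°.

≈ (41°N, 0°E)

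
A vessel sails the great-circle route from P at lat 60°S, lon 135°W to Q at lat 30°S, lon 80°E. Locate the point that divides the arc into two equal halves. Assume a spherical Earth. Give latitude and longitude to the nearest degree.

Write both endpoints as unit vectors p₁, p₂ with components (cos φ cos λ, cos φ sin λ, sin φ).
The central angle between the endpoints is δ = arccos(p₁·p₂) ≈ 1.492 rad (85.5°).
Interpolate at f = 1/2 with slerp weights a = sin((1−f)δ)/sin δ ≈ 0.681, b = sin(fδ)/sin δ ≈ 0.681.
p = a·p₁ + b·p₂ ≈ (-0.138, 0.340, -0.930); φ = arcsin(p_z) ≈ -68.46°, λ = atan2(p_y, p_x) ≈ 112.14°.

≈ lat 68°S, lon 112°E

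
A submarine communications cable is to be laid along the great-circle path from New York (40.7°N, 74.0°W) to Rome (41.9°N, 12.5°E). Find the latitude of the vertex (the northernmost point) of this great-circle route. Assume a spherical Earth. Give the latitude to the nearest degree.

The great circle lies in the plane with unit normal n̂ = (p₁ × p₂)/|p₁ × p₂|.
Here n̂_z ≈ +0.638; the vertex latitude is φ_max = arccos|n̂_z| ≈ 50.4°.

≈ 50°N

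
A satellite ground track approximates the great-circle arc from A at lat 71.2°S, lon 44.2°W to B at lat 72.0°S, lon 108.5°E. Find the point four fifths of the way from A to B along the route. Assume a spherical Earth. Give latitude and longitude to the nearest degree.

Write both endpoints as unit vectors p₁, p₂ with components (cos φ cos λ, cos φ sin λ, sin φ).
The central angle between the endpoints is δ = arccos(p₁·p₂) ≈ 0.624 rad (35.7°).
Interpolate at f = 4/5 with slerp weights a = sin((1−f)δ)/sin δ ≈ 0.213, b = sin(fδ)/sin δ ≈ 0.819.
p = a·p₁ + b·p₂ ≈ (-0.031, 0.192, -0.981); φ = arcsin(p_z) ≈ -78.77°, λ = atan2(p_y, p_x) ≈ 99.20°.

≈ lat 79°S, lon 99°E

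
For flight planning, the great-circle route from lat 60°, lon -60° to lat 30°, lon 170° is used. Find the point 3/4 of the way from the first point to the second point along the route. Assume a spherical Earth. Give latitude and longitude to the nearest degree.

≈ lat 48°, lon -178°

The haversine formula gives a central angle δ ≈ 1.415 rad (81.1°) between the endpoints.
Interpolate at f = 3/4 with slerp weights a = sin((1−f)δ)/sin δ ≈ 0.351, b = sin(fδ)/sin δ ≈ 0.884.
p = a·p₁ + b·p₂ ≈ (-0.666, -0.019, 0.746); φ = arcsin(p_z) ≈ 48.22°, λ = atan2(p_y, p_x) ≈ -178.37°.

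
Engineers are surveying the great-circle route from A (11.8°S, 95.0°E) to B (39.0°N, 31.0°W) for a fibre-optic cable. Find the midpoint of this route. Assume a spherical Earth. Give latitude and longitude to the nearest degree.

≈ (27°N, 45°E)

Convert each endpoint to a unit vector on the sphere (x = cos φ cos λ, y = cos φ sin λ, z = sin φ).
The central angle between the endpoints is δ = arccos(p₁·p₂) ≈ 2.184 rad (125.2°).
Interpolate at f = 1/2 with slerp weights a = sin((1−f)δ)/sin δ ≈ 1.086, b = sin(fδ)/sin δ ≈ 1.086.
p = a·p₁ + b·p₂ ≈ (0.631, 0.624, 0.461); φ = arcsin(p_z) ≈ 27.47°, λ = atan2(p_y, p_x) ≈ 44.71°.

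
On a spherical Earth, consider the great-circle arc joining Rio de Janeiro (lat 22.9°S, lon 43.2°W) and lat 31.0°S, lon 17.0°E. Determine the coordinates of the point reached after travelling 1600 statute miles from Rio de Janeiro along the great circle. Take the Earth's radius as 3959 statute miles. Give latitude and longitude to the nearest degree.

≈ lat 30°S, lon 18°W

Write both endpoints as unit vectors p₁, p₂ with components (cos φ cos λ, cos φ sin λ, sin φ).
The central angle between the endpoints is δ = arccos(p₁·p₂) ≈ 0.936 rad (53.6°). The total great-circle distance is δ·R ≈ 0.936 × 3959 ≈ 3707 mi, so the target fraction is f = 1600/3707 ≈ 0.432.
Interpolate at f ≈ 0.432 with slerp weights a = sin((1−f)δ)/sin δ ≈ 0.630, b = sin(fδ)/sin δ ≈ 0.488.
p = a·p₁ + b·p₂ ≈ (0.823, -0.275, -0.497); φ = arcsin(p_z) ≈ -29.78°, λ = atan2(p_y, p_x) ≈ -18.46°.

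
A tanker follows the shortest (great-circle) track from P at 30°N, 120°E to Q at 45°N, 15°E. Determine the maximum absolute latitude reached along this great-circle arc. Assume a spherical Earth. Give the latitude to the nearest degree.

The great circle lies in the plane with unit normal n̂ = (p₁ × p₂)/|p₁ × p₂|.
Here n̂_z ≈ -0.603; the vertex latitude is φ_max = arccos|n̂_z| ≈ 52.9°.
Check via Clairaut: cos φ_max = |cos φ₁| · sin C = cos(30.0°)·sin(44.1°) ≈ 0.603, again giving ≈ 52.9°.

≈ 53°N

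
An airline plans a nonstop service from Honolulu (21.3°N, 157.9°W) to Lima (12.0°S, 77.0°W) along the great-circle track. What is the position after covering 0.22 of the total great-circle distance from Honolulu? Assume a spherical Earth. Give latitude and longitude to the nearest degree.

Convert each endpoint to a unit vector on the sphere (x = cos φ cos λ, y = cos φ sin λ, z = sin φ).
The central angle between the endpoints is δ = arccos(p₁·p₂) ≈ 1.502 rad (86.1°).
Interpolate at f = 0.22 with slerp weights a = sin((1−f)δ)/sin δ ≈ 0.924, b = sin(fδ)/sin δ ≈ 0.325.
p = a·p₁ + b·p₂ ≈ (-0.726, -0.634, 0.268); φ = arcsin(p_z) ≈ 15.54°, λ = atan2(p_y, p_x) ≈ -138.87°.

≈ (16°N, 139°W)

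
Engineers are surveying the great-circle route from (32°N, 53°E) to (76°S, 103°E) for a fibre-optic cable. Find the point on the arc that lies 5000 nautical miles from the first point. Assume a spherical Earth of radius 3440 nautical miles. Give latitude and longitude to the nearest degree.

≈ (50°S, 71°E)

Write both endpoints as unit vectors p₁, p₂ with components (cos φ cos λ, cos φ sin λ, sin φ).
The central angle between the endpoints is δ = arccos(p₁·p₂) ≈ 1.963 rad (112.5°). The total great-circle distance is δ·R ≈ 1.963 × 3440 ≈ 6753 nmi, so the target fraction is f = 5000/6753 ≈ 0.740.
Interpolate at f ≈ 0.740 with slerp weights a = sin((1−f)δ)/sin δ ≈ 0.528, b = sin(fδ)/sin δ ≈ 1.075.
p = a·p₁ + b·p₂ ≈ (0.211, 0.611, -0.763); φ = arcsin(p_z) ≈ -49.74°, λ = atan2(p_y, p_x) ≈ 70.95°.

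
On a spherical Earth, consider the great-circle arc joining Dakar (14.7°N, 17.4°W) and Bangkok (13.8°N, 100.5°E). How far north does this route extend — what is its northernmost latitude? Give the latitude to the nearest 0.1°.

≈ 26.2°N

The great circle lies in the plane with unit normal n̂ = (p₁ × p₂)/|p₁ × p₂|.
Here n̂_z ≈ +0.897; the vertex latitude is φ_max = arccos|n̂_z| ≈ 26.2°.
Check via Clairaut: cos φ_max = |cos φ₁| · sin C = cos(14.7°)·sin(68.0°) ≈ 0.897, again giving ≈ 26.2°.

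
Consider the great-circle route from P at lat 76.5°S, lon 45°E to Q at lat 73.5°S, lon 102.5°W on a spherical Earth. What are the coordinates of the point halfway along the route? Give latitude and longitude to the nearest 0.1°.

Write both endpoints as unit vectors p₁, p₂ with components (cos φ cos λ, cos φ sin λ, sin φ).
The central angle between the endpoints is δ = arccos(p₁·p₂) ≈ 0.502 rad (28.8°).
Interpolate at f = 1/2 with slerp weights a = sin((1−f)δ)/sin δ ≈ 0.516, b = sin(fδ)/sin δ ≈ 0.516.
p = a·p₁ + b·p₂ ≈ (0.053, -0.058, -0.997); φ = arcsin(p_z) ≈ -85.48°, λ = atan2(p_y, p_x) ≈ -47.29°.

≈ lat 85.5°S, lon 47.3°W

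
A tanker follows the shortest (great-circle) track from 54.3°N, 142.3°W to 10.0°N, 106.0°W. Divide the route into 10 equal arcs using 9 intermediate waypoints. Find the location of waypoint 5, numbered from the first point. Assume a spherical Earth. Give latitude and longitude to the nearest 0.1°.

≈ 33.4°N, 119.4°W

From cos δ = sin φ₁ sin φ₂ + cos φ₁ cos φ₂ cos Δλ, the central angle is δ ≈ 0.922 rad (52.8°).
Interpolate at f = 5/10 with slerp weights a = sin((1−f)δ)/sin δ ≈ 0.558, b = sin(fδ)/sin δ ≈ 0.558.
p = a·p₁ + b·p₂ ≈ (-0.409, -0.728, 0.550); φ = arcsin(p_z) ≈ 33.39°, λ = atan2(p_y, p_x) ≈ -119.36°.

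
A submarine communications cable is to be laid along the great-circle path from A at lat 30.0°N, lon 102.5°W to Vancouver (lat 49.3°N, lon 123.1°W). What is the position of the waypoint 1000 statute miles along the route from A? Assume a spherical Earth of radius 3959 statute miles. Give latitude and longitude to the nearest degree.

From cos δ = sin φ₁ sin φ₂ + cos φ₁ cos φ₂ cos Δλ, the central angle is δ ≈ 0.433 rad (24.8°). The total great-circle distance is δ·R ≈ 0.433 × 3959 ≈ 1714 mi, so the target fraction is f = 1000/1714 ≈ 0.583.
Interpolate at f ≈ 0.583 with slerp weights a = sin((1−f)δ)/sin δ ≈ 0.428, b = sin(fδ)/sin δ ≈ 0.596.
p = a·p₁ + b·p₂ ≈ (-0.292, -0.687, 0.665); φ = arcsin(p_z) ≈ 41.71°, λ = atan2(p_y, p_x) ≈ -113.05°.

≈ lat 42°N, lon 113°W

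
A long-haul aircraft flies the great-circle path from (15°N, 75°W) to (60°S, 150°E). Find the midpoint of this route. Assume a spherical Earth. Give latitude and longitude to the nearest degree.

≈ (41°S, 105°W)

Write both endpoints as unit vectors p₁, p₂ with components (cos φ cos λ, cos φ sin λ, sin φ).
The central angle between the endpoints is δ = arccos(p₁·p₂) ≈ 2.172 rad (124.4°).
Interpolate at f = 1/2 with slerp weights a = sin((1−f)δ)/sin δ ≈ 1.073, b = sin(fδ)/sin δ ≈ 1.073.
p = a·p₁ + b·p₂ ≈ (-0.196, -0.733, -0.651); φ = arcsin(p_z) ≈ -40.65°, λ = atan2(p_y, p_x) ≈ -105.00°.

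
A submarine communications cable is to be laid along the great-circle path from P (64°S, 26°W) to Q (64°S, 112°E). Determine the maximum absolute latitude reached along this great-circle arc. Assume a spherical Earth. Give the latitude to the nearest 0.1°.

≈ 80.1°S

The great circle lies in the plane with unit normal n̂ = (p₁ × p₂)/|p₁ × p₂|.
Here n̂_z ≈ +0.172; the vertex latitude is φ_max = arccos|n̂_z| ≈ 80.1°.
Check via Clairaut: cos φ_max = |cos φ₁| · sin C = cos(64.0°)·sin(156.9°) ≈ 0.172, again giving ≈ 80.1°.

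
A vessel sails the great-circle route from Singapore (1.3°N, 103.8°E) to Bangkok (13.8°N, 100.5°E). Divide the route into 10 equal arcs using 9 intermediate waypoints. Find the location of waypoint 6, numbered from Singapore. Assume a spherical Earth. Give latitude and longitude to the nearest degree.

≈ 9°N, 102°E

Write both endpoints as unit vectors p₁, p₂ with components (cos φ cos λ, cos φ sin λ, sin φ).
The central angle between the endpoints is δ = arccos(p₁·p₂) ≈ 0.225 rad (12.9°).
Interpolate at f = 6/10 with slerp weights a = sin((1−f)δ)/sin δ ≈ 0.403, b = sin(fδ)/sin δ ≈ 0.603.
p = a·p₁ + b·p₂ ≈ (-0.203, 0.967, 0.153); φ = arcsin(p_z) ≈ 8.80°, λ = atan2(p_y, p_x) ≈ 101.84°.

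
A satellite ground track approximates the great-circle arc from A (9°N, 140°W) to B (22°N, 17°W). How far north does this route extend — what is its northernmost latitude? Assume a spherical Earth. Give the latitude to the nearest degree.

The great circle lies in the plane with unit normal n̂ = (p₁ × p₂)/|p₁ × p₂|.
Here n̂_z ≈ +0.855; the vertex latitude is φ_max = arccos|n̂_z| ≈ 31.2°.

≈ 31°N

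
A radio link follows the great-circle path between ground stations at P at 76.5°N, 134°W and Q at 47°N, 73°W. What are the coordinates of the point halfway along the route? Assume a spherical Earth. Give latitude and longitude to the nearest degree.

≈ 64°N, 87°W

From cos δ = sin φ₁ sin φ₂ + cos φ₁ cos φ₂ cos Δλ, the central angle is δ ≈ 0.663 rad (38.0°).
Interpolate at f = 1/2 with slerp weights a = sin((1−f)δ)/sin δ ≈ 0.529, b = sin(fδ)/sin δ ≈ 0.529.
p = a·p₁ + b·p₂ ≈ (0.020, -0.434, 0.901); φ = arcsin(p_z) ≈ 64.27°, λ = atan2(p_y, p_x) ≈ -87.40°.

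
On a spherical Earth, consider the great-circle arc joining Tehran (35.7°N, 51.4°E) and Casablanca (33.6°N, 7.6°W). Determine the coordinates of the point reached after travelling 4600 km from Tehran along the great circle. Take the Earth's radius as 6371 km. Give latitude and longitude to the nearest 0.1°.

≈ 35.6°N, 0.1°W

Convert each endpoint to a unit vector on the sphere (x = cos φ cos λ, y = cos φ sin λ, z = sin φ).
The central angle between the endpoints is δ = arccos(p₁·p₂) ≈ 0.835 rad (47.8°). The total great-circle distance is δ·R ≈ 0.835 × 6371 ≈ 5319 km, so the target fraction is f = 4600/5319 ≈ 0.865.
Interpolate at f ≈ 0.865 with slerp weights a = sin((1−f)δ)/sin δ ≈ 0.152, b = sin(fδ)/sin δ ≈ 0.892.
p = a·p₁ + b·p₂ ≈ (0.813, -0.002, 0.582); φ = arcsin(p_z) ≈ 35.60°, λ = atan2(p_y, p_x) ≈ -0.13°.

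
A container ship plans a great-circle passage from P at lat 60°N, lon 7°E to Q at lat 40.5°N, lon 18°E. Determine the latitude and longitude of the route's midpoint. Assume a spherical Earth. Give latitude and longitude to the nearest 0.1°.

Convert each endpoint to a unit vector on the sphere (x = cos φ cos λ, y = cos φ sin λ, z = sin φ).
The central angle between the endpoints is δ = arccos(p₁·p₂) ≈ 0.361 rad (20.7°).
Interpolate at f = 1/2 with slerp weights a = sin((1−f)δ)/sin δ ≈ 0.508, b = sin(fδ)/sin δ ≈ 0.508.
p = a·p₁ + b·p₂ ≈ (0.620, 0.150, 0.770); φ = arcsin(p_z) ≈ 50.37°, λ = atan2(p_y, p_x) ≈ 13.64°.

≈ lat 50.4°N, lon 13.6°E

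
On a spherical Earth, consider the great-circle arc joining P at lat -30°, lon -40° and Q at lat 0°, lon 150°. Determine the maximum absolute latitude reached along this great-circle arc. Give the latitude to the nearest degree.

≈ -73°

The great circle lies in the plane with unit normal n̂ = (p₁ × p₂)/|p₁ × p₂|.
Here n̂_z ≈ -0.288; the vertex latitude is φ_max = arccos|n̂_z| ≈ 73.3°.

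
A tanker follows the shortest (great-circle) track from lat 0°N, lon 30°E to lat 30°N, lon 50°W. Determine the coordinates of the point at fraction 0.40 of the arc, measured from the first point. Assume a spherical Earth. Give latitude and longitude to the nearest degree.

≈ lat 16°N, lon 1°E

From cos δ = sin φ₁ sin φ₂ + cos φ₁ cos φ₂ cos Δλ, the central angle is δ ≈ 1.420 rad (81.4°).
Interpolate at f = 0.40 with slerp weights a = sin((1−f)δ)/sin δ ≈ 0.761, b = sin(fδ)/sin δ ≈ 0.544.
p = a·p₁ + b·p₂ ≈ (0.962, 0.020, 0.272); φ = arcsin(p_z) ≈ 15.79°, λ = atan2(p_y, p_x) ≈ 1.17°.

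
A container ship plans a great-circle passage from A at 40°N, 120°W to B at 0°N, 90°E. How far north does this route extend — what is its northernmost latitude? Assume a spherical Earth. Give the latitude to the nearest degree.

≈ 59°N

The great circle lies in the plane with unit normal n̂ = (p₁ × p₂)/|p₁ × p₂|.
Here n̂_z ≈ -0.512; the vertex latitude is φ_max = arccos|n̂_z| ≈ 59.2°.
Check via Clairaut: cos φ_max = |cos φ₁| · sin C = cos(40.0°)·sin(41.9°) ≈ 0.512, again giving ≈ 59.2°.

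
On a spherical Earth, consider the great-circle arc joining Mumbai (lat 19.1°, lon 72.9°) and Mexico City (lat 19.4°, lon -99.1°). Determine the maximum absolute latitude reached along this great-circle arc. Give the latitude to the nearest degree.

≈ 79°

The great circle lies in the plane with unit normal n̂ = (p₁ × p₂)/|p₁ × p₂|.
Here n̂_z ≈ -0.196; the vertex latitude is φ_max = arccos|n̂_z| ≈ 78.7°.
Check via Clairaut: cos φ_max = |cos φ₁| · sin C = cos(19.1°)·sin(12.0°) ≈ 0.196, again giving ≈ 78.7°.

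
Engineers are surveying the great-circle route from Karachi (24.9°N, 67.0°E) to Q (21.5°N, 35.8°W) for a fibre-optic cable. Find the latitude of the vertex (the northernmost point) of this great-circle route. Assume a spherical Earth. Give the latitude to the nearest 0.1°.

The great circle lies in the plane with unit normal n̂ = (p₁ × p₂)/|p₁ × p₂|.
Here n̂_z ≈ -0.823; the vertex latitude is φ_max = arccos|n̂_z| ≈ 34.6°.
Check via Clairaut: cos φ_max = |cos φ₁| · sin C = cos(24.9°)·sin(65.2°) ≈ 0.823, again giving ≈ 34.6°.

≈ 34.6°N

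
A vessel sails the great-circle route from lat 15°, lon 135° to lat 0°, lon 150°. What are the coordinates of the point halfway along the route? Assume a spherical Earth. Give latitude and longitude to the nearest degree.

Write both endpoints as unit vectors p₁, p₂ with components (cos φ cos λ, cos φ sin λ, sin φ).
The central angle between the endpoints is δ = arccos(p₁·p₂) ≈ 0.368 rad (21.1°).
Interpolate at f = 1/2 with slerp weights a = sin((1−f)δ)/sin δ ≈ 0.509, b = sin(fδ)/sin δ ≈ 0.509.
p = a·p₁ + b·p₂ ≈ (-0.788, 0.602, 0.132); φ = arcsin(p_z) ≈ 7.56°, λ = atan2(p_y, p_x) ≈ 142.63°.

≈ lat 8°, lon 143°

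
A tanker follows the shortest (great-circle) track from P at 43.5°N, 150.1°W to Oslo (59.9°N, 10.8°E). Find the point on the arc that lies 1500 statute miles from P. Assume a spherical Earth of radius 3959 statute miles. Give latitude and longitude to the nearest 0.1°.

≈ 64.7°N, 141.7°W

Convert each endpoint to a unit vector on the sphere (x = cos φ cos λ, y = cos φ sin λ, z = sin φ).
The central angle between the endpoints is δ = arccos(p₁·p₂) ≈ 1.316 rad (75.4°). The total great-circle distance is δ·R ≈ 1.316 × 3959 ≈ 5211 mi, so the target fraction is f = 1500/5211 ≈ 0.288.
Interpolate at f ≈ 0.288 with slerp weights a = sin((1−f)δ)/sin δ ≈ 0.833, b = sin(fδ)/sin δ ≈ 0.382.
p = a·p₁ + b·p₂ ≈ (-0.335, -0.265, 0.904); φ = arcsin(p_z) ≈ 64.68°, λ = atan2(p_y, p_x) ≈ -141.67°.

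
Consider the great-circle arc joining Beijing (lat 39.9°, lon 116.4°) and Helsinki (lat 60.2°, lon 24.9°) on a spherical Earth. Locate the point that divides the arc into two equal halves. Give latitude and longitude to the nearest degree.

≈ lat 59°, lon 83°

Convert each endpoint to a unit vector on the sphere (x = cos φ cos λ, y = cos φ sin λ, z = sin φ).
The central angle between the endpoints is δ = arccos(p₁·p₂) ≈ 0.992 rad (56.9°).
Interpolate at f = 1/2 with slerp weights a = sin((1−f)δ)/sin δ ≈ 0.569, b = sin(fδ)/sin δ ≈ 0.569.
p = a·p₁ + b·p₂ ≈ (0.062, 0.510, 0.858); φ = arcsin(p_z) ≈ 59.10°, λ = atan2(p_y, p_x) ≈ 83.02°.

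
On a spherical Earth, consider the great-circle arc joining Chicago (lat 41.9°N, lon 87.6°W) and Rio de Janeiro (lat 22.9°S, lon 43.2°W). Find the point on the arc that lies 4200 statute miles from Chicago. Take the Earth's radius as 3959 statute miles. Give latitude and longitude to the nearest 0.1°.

From cos δ = sin φ₁ sin φ₂ + cos φ₁ cos φ₂ cos Δλ, the central angle is δ ≈ 1.339 rad (76.7°). The total great-circle distance is δ·R ≈ 1.339 × 3959 ≈ 5300 mi, so the target fraction is f = 4200/5300 ≈ 0.792.
Interpolate at f ≈ 0.792 with slerp weights a = sin((1−f)δ)/sin δ ≈ 0.282, b = sin(fδ)/sin δ ≈ 0.897.
p = a·p₁ + b·p₂ ≈ (0.611, -0.775, -0.161); φ = arcsin(p_z) ≈ -9.25°, λ = atan2(p_y, p_x) ≈ -51.75°.

≈ lat 9.3°S, lon 51.8°W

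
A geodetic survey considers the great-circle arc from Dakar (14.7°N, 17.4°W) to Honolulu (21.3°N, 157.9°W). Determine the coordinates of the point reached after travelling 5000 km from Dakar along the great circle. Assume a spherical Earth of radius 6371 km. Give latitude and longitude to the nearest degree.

≈ 40°N, 60°W

Convert each endpoint to a unit vector on the sphere (x = cos φ cos λ, y = cos φ sin λ, z = sin φ).
The central angle between the endpoints is δ = arccos(p₁·p₂) ≈ 2.218 rad (127.1°). The total great-circle distance is δ·R ≈ 2.218 × 6371 ≈ 14133 km, so the target fraction is f = 5000/14133 ≈ 0.354.
Interpolate at f ≈ 0.354 with slerp weights a = sin((1−f)δ)/sin δ ≈ 1.242, b = sin(fδ)/sin δ ≈ 0.886.
p = a·p₁ + b·p₂ ≈ (0.382, -0.670, 0.637); φ = arcsin(p_z) ≈ 39.57°, λ = atan2(p_y, p_x) ≈ -60.34°.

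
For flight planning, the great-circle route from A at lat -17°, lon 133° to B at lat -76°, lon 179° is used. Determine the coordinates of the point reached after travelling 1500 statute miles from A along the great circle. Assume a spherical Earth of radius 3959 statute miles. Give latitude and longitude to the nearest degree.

From cos δ = sin φ₁ sin φ₂ + cos φ₁ cos φ₂ cos Δλ, the central angle is δ ≈ 1.110 rad (63.6°). The total great-circle distance is δ·R ≈ 1.110 × 3959 ≈ 4396 mi, so the target fraction is f = 1500/4396 ≈ 0.341.
Interpolate at f ≈ 0.341 with slerp weights a = sin((1−f)δ)/sin δ ≈ 0.746, b = sin(fδ)/sin δ ≈ 0.413.
p = a·p₁ + b·p₂ ≈ (-0.586, 0.523, -0.619); φ = arcsin(p_z) ≈ -38.22°, λ = atan2(p_y, p_x) ≈ 138.25°.

≈ lat -38°, lon 138°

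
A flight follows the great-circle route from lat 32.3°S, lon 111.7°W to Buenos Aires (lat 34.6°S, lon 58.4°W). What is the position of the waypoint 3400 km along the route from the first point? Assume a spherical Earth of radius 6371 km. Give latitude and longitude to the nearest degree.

≈ lat 36°S, lon 75°W

Convert each endpoint to a unit vector on the sphere (x = cos φ cos λ, y = cos φ sin λ, z = sin φ).
The central angle between the endpoints is δ = arccos(p₁·p₂) ≈ 0.768 rad (44.0°). The total great-circle distance is δ·R ≈ 0.768 × 6371 ≈ 4894 km, so the target fraction is f = 3400/4894 ≈ 0.695.
Interpolate at f ≈ 0.695 with slerp weights a = sin((1−f)δ)/sin δ ≈ 0.334, b = sin(fδ)/sin δ ≈ 0.732.
p = a·p₁ + b·p₂ ≈ (0.211, -0.776, -0.594); φ = arcsin(p_z) ≈ -36.47°, λ = atan2(p_y, p_x) ≈ -74.77°.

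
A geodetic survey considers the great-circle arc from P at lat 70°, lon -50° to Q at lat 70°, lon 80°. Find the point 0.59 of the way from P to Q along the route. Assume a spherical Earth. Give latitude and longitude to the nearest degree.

Write both endpoints as unit vectors p₁, p₂ with components (cos φ cos λ, cos φ sin λ, sin φ).
The central angle between the endpoints is δ = arccos(p₁·p₂) ≈ 0.630 rad (36.1°).
Interpolate at f = 0.59 with slerp weights a = sin((1−f)δ)/sin δ ≈ 0.434, b = sin(fδ)/sin δ ≈ 0.617.
p = a·p₁ + b·p₂ ≈ (0.132, 0.094, 0.987); φ = arcsin(p_z) ≈ 80.68°, λ = atan2(p_y, p_x) ≈ 35.48°.

≈ lat 81°, lon 35°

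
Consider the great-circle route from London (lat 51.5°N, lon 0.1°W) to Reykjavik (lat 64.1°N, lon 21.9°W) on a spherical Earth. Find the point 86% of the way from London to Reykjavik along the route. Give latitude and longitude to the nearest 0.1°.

Write both endpoints as unit vectors p₁, p₂ with components (cos φ cos λ, cos φ sin λ, sin φ).
The central angle between the endpoints is δ = arccos(p₁·p₂) ≈ 0.296 rad (17.0°).
Interpolate at f = 0.86 with slerp weights a = sin((1−f)δ)/sin δ ≈ 0.142, b = sin(fδ)/sin δ ≈ 0.863.
p = a·p₁ + b·p₂ ≈ (0.438, -0.141, 0.888); φ = arcsin(p_z) ≈ 62.59°, λ = atan2(p_y, p_x) ≈ -17.81°.

≈ lat 62.6°N, lon 17.8°W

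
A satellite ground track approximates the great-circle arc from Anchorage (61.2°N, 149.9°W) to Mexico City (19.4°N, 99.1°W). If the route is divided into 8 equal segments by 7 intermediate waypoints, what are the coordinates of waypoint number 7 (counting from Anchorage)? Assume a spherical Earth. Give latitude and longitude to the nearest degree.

≈ 25°N, 103°W

Write both endpoints as unit vectors p₁, p₂ with components (cos φ cos λ, cos φ sin λ, sin φ).
The central angle between the endpoints is δ = arccos(p₁·p₂) ≈ 0.954 rad (54.7°).
Interpolate at f = 7/8 with slerp weights a = sin((1−f)δ)/sin δ ≈ 0.146, b = sin(fδ)/sin δ ≈ 0.909.
p = a·p₁ + b·p₂ ≈ (-0.196, -0.881, 0.430); φ = arcsin(p_z) ≈ 25.44°, λ = atan2(p_y, p_x) ≈ -102.56°.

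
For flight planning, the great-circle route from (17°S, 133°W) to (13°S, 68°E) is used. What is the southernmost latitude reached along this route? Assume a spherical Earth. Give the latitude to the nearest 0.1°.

The great circle lies in the plane with unit normal n̂ = (p₁ × p₂)/|p₁ × p₂|.
Here n̂_z ≈ -0.562; the vertex latitude is φ_max = arccos|n̂_z| ≈ 55.8°.

≈ 55.8°S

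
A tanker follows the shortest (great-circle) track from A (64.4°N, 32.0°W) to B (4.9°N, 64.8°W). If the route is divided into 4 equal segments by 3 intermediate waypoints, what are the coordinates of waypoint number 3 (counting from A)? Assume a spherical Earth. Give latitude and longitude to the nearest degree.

≈ (20°N, 60°W)

Convert each endpoint to a unit vector on the sphere (x = cos φ cos λ, y = cos φ sin λ, z = sin φ).
The central angle between the endpoints is δ = arccos(p₁·p₂) ≈ 1.116 rad (64.0°).
Interpolate at f = 3/4 with slerp weights a = sin((1−f)δ)/sin δ ≈ 0.307, b = sin(fδ)/sin δ ≈ 0.827.
p = a·p₁ + b·p₂ ≈ (0.463, -0.816, 0.347); φ = arcsin(p_z) ≈ 20.31°, λ = atan2(p_y, p_x) ≈ -60.41°.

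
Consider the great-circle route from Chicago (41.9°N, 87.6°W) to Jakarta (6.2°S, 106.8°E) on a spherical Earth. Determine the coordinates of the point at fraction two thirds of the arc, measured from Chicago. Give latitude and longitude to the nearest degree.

Write both endpoints as unit vectors p₁, p₂ with components (cos φ cos λ, cos φ sin λ, sin φ).
The central angle between the endpoints is δ = arccos(p₁·p₂) ≈ 2.480 rad (142.1°).
Interpolate at f = 2/3 with slerp weights a = sin((1−f)δ)/sin δ ≈ 1.197, b = sin(fδ)/sin δ ≈ 1.622.
p = a·p₁ + b·p₂ ≈ (-0.429, 0.653, 0.624); φ = arcsin(p_z) ≈ 38.62°, λ = atan2(p_y, p_x) ≈ 123.27°.

≈ 39°N, 123°E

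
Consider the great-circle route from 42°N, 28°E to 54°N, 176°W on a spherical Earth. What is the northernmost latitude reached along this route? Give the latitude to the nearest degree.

The great circle lies in the plane with unit normal n̂ = (p₁ × p₂)/|p₁ × p₂|.
Here n̂_z ≈ +0.179; the vertex latitude is φ_max = arccos|n̂_z| ≈ 79.7°.

≈ 80°N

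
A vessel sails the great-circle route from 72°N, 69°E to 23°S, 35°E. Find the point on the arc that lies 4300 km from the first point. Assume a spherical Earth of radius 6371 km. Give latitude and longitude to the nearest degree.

≈ 35°N, 46°E

Convert each endpoint to a unit vector on the sphere (x = cos φ cos λ, y = cos φ sin λ, z = sin φ).
The central angle between the endpoints is δ = arccos(p₁·p₂) ≈ 1.707 rad (97.8°). The total great-circle distance is δ·R ≈ 1.707 × 6371 ≈ 10875 km, so the target fraction is f = 4300/10875 ≈ 0.395.
Interpolate at f ≈ 0.395 with slerp weights a = sin((1−f)δ)/sin δ ≈ 0.866, b = sin(fδ)/sin δ ≈ 0.631.
p = a·p₁ + b·p₂ ≈ (0.572, 0.583, 0.578); φ = arcsin(p_z) ≈ 35.28°, λ = atan2(p_y, p_x) ≈ 45.57°.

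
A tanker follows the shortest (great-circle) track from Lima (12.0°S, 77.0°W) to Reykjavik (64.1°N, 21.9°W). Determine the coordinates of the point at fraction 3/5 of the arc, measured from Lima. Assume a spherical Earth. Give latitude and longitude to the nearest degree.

Convert each endpoint to a unit vector on the sphere (x = cos φ cos λ, y = cos φ sin λ, z = sin φ).
The central angle between the endpoints is δ = arccos(p₁·p₂) ≈ 1.513 rad (86.7°).
Interpolate at f = 3/5 with slerp weights a = sin((1−f)δ)/sin δ ≈ 0.570, b = sin(fδ)/sin δ ≈ 0.790.
p = a·p₁ + b·p₂ ≈ (0.445, -0.672, 0.592); φ = arcsin(p_z) ≈ 36.28°, λ = atan2(p_y, p_x) ≈ -56.46°.

≈ 36°N, 56°W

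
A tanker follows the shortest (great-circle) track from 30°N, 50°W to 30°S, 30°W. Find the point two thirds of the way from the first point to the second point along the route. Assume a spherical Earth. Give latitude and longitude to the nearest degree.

≈ 10°S, 37°W

From cos δ = sin φ₁ sin φ₂ + cos φ₁ cos φ₂ cos Δλ, the central angle is δ ≈ 1.099 rad (62.9°).
Interpolate at f = 2/3 with slerp weights a = sin((1−f)δ)/sin δ ≈ 0.402, b = sin(fδ)/sin δ ≈ 0.751.
p = a·p₁ + b·p₂ ≈ (0.787, -0.592, -0.174); φ = arcsin(p_z) ≈ -10.04°, λ = atan2(p_y, p_x) ≈ -36.95°.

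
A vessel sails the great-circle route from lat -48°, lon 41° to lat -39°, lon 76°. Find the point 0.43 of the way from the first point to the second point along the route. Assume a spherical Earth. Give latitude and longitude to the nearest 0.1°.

The haversine formula gives a central angle δ ≈ 0.465 rad (26.7°) between the endpoints.
Interpolate at f = 0.43 with slerp weights a = sin((1−f)δ)/sin δ ≈ 0.584, b = sin(fδ)/sin δ ≈ 0.443.
p = a·p₁ + b·p₂ ≈ (0.378, 0.590, -0.713); φ = arcsin(p_z) ≈ -45.47°, λ = atan2(p_y, p_x) ≈ 57.35°.

≈ lat -45.5°, lon 57.4°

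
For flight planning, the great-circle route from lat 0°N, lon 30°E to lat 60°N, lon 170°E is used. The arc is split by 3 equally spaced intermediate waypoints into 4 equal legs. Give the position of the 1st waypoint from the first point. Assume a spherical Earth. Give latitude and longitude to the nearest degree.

≈ lat 26°N, lon 41°E

The haversine formula gives a central angle δ ≈ 1.964 rad (112.5°) between the endpoints.
Interpolate at f = 1/4 with slerp weights a = sin((1−f)δ)/sin δ ≈ 1.077, b = sin(fδ)/sin δ ≈ 0.510.
p = a·p₁ + b·p₂ ≈ (0.682, 0.583, 0.442); φ = arcsin(p_z) ≈ 26.23°, λ = atan2(p_y, p_x) ≈ 40.54°.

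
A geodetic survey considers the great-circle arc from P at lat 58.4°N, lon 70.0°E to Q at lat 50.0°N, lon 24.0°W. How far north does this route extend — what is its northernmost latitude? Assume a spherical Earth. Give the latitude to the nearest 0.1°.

The great circle lies in the plane with unit normal n̂ = (p₁ × p₂)/|p₁ × p₂|.
Here n̂_z ≈ -0.432; the vertex latitude is φ_max = arccos|n̂_z| ≈ 64.4°.
Check via Clairaut: cos φ_max = |cos φ₁| · sin C = cos(58.4°)·sin(55.6°) ≈ 0.432, again giving ≈ 64.4°.

≈ 64.4°N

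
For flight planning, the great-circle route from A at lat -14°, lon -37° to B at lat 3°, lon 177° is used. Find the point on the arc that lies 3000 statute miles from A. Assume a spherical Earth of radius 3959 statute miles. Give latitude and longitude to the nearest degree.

Write both endpoints as unit vectors p₁, p₂ with components (cos φ cos λ, cos φ sin λ, sin φ).
The central angle between the endpoints is δ = arccos(p₁·p₂) ≈ 2.525 rad (144.7°). The total great-circle distance is δ·R ≈ 2.525 × 3959 ≈ 9997 mi, so the target fraction is f = 3000/9997 ≈ 0.300.
Interpolate at f ≈ 0.300 with slerp weights a = sin((1−f)δ)/sin δ ≈ 1.696, b = sin(fδ)/sin δ ≈ 1.189.
p = a·p₁ + b·p₂ ≈ (0.129, -0.929, -0.348); φ = arcsin(p_z) ≈ -20.38°, λ = atan2(p_y, p_x) ≈ -82.09°.

≈ lat -20°, lon -82°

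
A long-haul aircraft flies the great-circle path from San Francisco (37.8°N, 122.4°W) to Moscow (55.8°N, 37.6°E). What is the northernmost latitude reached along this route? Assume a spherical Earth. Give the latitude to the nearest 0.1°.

≈ 81.2°N

The great circle lies in the plane with unit normal n̂ = (p₁ × p₂)/|p₁ × p₂|.
Here n̂_z ≈ +0.153; the vertex latitude is φ_max = arccos|n̂_z| ≈ 81.2°.
Check via Clairaut: cos φ_max = |cos φ₁| · sin C = cos(37.8°)·sin(11.1°) ≈ 0.153, again giving ≈ 81.2°.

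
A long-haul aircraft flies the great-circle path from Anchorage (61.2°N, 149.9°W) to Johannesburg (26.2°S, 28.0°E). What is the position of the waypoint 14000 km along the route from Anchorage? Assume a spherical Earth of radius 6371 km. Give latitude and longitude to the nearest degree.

The haversine formula gives a central angle δ ≈ 2.530 rad (145.0°) between the endpoints. The total great-circle distance is δ·R ≈ 2.530 × 6371 ≈ 16120 km, so the target fraction is f = 14000/16120 ≈ 0.868.
Interpolate at f ≈ 0.868 with slerp weights a = sin((1−f)δ)/sin δ ≈ 0.569, b = sin(fδ)/sin δ ≈ 1.411.
p = a·p₁ + b·p₂ ≈ (0.881, 0.457, -0.124); φ = arcsin(p_z) ≈ -7.14°, λ = atan2(p_y, p_x) ≈ 27.42°.

≈ (7°S, 27°E)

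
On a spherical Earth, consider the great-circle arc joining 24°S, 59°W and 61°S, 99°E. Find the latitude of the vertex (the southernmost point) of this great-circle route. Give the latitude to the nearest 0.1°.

The great circle lies in the plane with unit normal n̂ = (p₁ × p₂)/|p₁ × p₂|.
Here n̂_z ≈ +0.166; the vertex latitude is φ_max = arccos|n̂_z| ≈ 80.4°.

≈ 80.4°S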